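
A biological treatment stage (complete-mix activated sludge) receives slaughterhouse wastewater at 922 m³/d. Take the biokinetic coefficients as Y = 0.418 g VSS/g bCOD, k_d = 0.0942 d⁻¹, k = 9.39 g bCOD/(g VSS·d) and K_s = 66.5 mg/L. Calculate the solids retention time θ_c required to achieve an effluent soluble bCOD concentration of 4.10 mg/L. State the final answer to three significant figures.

At the target effluent, Y k S/(K_s+S) = 0.418×9.39×4.10/70.60 = 0.2279 d⁻¹.
θ_c = 1/(μ − k_d) = 1/(0.2279 − 0.0942) = 1/0.1337 = 7.477 d.

θ_c ≈ 7.48 d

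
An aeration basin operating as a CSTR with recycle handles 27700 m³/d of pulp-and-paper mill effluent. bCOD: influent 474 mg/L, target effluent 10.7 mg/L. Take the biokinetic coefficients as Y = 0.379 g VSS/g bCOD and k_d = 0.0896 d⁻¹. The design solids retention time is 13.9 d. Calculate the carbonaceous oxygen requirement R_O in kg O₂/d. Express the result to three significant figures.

R_O ≈ 9760 kg O₂/d

The observed yield is Y_obs = Y/(1 + k_d·θ_c) = 0.379 / (1 + 0.0896 × 13.9) = 0.379 / 2.245 = 0.1688 g VSS per g bCOD removed.
Mass of bCOD removed per day: Q(S₀ − S) = 27700 × 463.3 g/m³ = 12833 kg/d.
P_X = Y_obs·Q·(S₀ − S) = 0.1688 × 12833 = 2166 kg VSS/d.
R_O = Q·(S₀ − S) − 1.42·P_X = 12833 − 1.42 × 2166 = 9758 kg O₂/d.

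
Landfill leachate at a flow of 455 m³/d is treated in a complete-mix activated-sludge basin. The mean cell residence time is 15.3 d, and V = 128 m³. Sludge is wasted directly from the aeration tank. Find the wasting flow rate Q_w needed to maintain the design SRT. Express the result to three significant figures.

Q_w ≈ 8.37 m³/d

For wasting at MLVSS concentration, Q_w = V/θ_c = 128.0/15.3 = 8.366 m³/d.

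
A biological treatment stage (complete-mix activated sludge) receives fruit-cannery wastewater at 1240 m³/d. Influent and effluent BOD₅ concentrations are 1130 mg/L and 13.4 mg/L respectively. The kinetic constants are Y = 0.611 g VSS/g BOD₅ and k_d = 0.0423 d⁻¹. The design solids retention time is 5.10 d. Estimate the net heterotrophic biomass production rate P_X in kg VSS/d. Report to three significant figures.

P_X ≈ 696 kg VSS/d

Correct the yield for decay: Y_obs = Y/(1 + k_d θ_c) = 0.611 / (1 + 0.0423 × 5.10) = 0.611 / 1.216 = 0.5026.
Substrate removed = Q·(S₀ − S) = 1240 m³/d × (1130 − 13.4) g/m³ = 1.38×10^6 g/d = 1385 kg/d.
So the net sludge growth is P_X = 0.5026 × 1385 = 695.9 kg VSS/d.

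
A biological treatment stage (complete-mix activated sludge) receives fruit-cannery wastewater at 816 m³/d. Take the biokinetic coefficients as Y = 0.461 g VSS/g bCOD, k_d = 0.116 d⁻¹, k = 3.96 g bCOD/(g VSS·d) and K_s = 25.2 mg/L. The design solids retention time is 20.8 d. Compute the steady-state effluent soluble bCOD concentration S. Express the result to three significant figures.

Effluent substrate depends only on kinetics and SRT: S = K_s(1 + k_d θ_c) / [θ_c(Yk − k_d) − 1] = 25.2 × (1 + 0.116 × 20.8) / [20.8 × (0.461 × 3.96 − 0.116) − 1] = 86.00 / 34.56 = 2.489 mg/L.

S ≈ 2.49 mg/L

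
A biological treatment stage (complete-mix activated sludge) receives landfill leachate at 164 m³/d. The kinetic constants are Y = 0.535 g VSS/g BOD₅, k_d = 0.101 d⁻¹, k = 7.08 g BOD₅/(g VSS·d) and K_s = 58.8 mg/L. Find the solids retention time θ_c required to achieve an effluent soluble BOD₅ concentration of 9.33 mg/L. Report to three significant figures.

θ_c ≈ 2.39 d

From 1/θ_c = Y·k·S/(K_s + S) − k_d: Y·k·S/(K_s+S) = 0.535 × 7.08 × 9.33 / (58.8 + 9.33) = 0.5187 d⁻¹.
1/θ_c = 0.5187 − 0.101 = 0.4177 d⁻¹, so θ_c = 2.394 d.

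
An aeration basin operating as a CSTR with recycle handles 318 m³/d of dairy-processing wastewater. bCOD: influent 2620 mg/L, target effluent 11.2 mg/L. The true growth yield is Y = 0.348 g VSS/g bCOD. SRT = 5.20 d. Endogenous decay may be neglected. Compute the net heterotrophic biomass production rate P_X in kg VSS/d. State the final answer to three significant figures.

No decay correction is needed, so Y_obs = Y = 0.348.
Substrate removed = Q·(S₀ − S) = 318 m³/d × (2620 − 11.2) g/m³ = 8.3×10^5 g/d = 829.6 kg/d.
Net biomass production P_X = Y_obs × Q·(S₀ − S) = 0.3480 × 829.6 = 288.7 kg VSS/d.

P_X ≈ 289 kg VSS/d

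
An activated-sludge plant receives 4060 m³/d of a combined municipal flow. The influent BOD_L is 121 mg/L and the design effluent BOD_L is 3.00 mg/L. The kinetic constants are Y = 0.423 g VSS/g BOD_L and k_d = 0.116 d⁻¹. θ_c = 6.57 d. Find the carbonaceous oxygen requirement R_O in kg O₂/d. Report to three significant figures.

Observed yield with endogenous decay: Y_obs = Y / (1 + k_d·θ_c) = 0.423 / (1 + 0.116 × 6.57) = 0.423 / 1.762 = 0.2401 g VSS/g BOD_L.
ΔS = 121 − 3.00 = 118.0 mg/L, so the substrate removal rate is 4060 × 118.0/1000 = 479.1 kg BOD_L/d.
Biomass synthesised: P_X = Y_obs × 479.1 = 115.0 kg VSS/d.
R_O = Q·(S₀ − S) − 1.42·P_X = 479.1 − 1.42 × 115.0 = 315.8 kg O₂/d.

R_O ≈ 316 kg O₂/d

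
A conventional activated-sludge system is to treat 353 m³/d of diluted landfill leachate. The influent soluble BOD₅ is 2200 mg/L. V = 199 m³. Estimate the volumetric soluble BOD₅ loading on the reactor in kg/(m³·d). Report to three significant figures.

Volumetric loading L_v = Q·S₀ / V = 353 × 2200 g/m³ / 199.0 m³ = 3903 g/(m³·d) = 3.903 kg soluble BOD₅/(m³·d).

L_v ≈ 3.90 kg soluble BOD₅/(m³·d)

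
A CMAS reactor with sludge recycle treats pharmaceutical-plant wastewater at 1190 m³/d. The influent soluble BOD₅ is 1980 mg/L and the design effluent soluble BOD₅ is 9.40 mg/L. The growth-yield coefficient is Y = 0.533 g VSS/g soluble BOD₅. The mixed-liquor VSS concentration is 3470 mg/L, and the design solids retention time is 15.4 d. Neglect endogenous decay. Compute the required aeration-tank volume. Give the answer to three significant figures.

V ≈ 5550 m³

V·X = Y·Q·ΔS·θ_c gives V = 0.533 × 1190 × (1980 − 9.40) × 15.4 / 3470 = 5547 m³.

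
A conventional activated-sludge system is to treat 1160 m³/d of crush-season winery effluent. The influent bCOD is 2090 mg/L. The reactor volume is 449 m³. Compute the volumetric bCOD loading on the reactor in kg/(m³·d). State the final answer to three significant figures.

L_v = Q S₀ / V = 1160 × 2090 × 10⁻³ / 449.0 = 5.400 kg/(m³·d).

L_v ≈ 5.40 kg bCOD/(m³·d)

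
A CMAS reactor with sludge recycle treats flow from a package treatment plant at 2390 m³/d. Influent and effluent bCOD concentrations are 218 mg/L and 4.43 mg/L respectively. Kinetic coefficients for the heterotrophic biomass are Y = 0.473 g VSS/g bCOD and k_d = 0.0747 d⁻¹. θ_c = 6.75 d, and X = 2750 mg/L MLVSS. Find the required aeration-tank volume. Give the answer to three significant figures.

Steady-state biomass mass balance: V·X·(1 + k_d·θ_c) = Y·Q·(S₀ − S)·θ_c, so V = 0.473 × 2390 × (218 − 4.43) × 6.75 / [2750 × (1 + 0.0747 × 6.75)] = 1.63×10^6 / 4137 = 394.0 m³.

V ≈ 394 m³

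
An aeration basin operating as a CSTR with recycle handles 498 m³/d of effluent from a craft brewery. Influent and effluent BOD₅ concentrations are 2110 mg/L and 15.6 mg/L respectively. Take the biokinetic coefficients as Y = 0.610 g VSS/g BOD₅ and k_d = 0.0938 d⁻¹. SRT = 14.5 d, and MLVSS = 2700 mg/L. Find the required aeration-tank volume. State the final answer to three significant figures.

Steady-state biomass mass balance: V·X·(1 + k_d·θ_c) = Y·Q·(S₀ − S)·θ_c, so V = 0.610 × 498 × (2110 − 15.6) × 14.5 / [2700 × (1 + 0.0938 × 14.5)] = 9.23×10^6 / 6372 = 1448 m³.

V ≈ 1450 m³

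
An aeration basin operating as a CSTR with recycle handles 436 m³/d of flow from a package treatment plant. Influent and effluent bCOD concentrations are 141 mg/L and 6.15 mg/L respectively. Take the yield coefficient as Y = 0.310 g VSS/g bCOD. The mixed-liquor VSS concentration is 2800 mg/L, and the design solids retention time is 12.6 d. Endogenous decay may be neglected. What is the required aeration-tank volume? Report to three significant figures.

V ≈ 82.0 m³

Biomass mass balance (decay neglected): V·X = Y·Q·(S₀ − S)·θ_c, so V = 0.310 × 436 × (141 − 6.15) × 12.6 / 2800 = 82.02 m³.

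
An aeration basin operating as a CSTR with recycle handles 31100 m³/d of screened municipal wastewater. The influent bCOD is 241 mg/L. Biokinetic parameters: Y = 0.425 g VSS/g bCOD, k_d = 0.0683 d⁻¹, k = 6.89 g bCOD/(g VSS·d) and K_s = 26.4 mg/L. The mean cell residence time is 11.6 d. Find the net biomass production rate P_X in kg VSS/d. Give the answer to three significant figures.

P_X ≈ 1770 kg VSS/d

For a completely mixed reactor with recycle the Lawrence–McCarty relation gives S = K_s·(1 + k_d·θ_c) / [θ_c·(Y·k − k_d) − 1] = 26.4 × (1 + 0.0683 × 11.6) / [11.6 × (0.425 × 6.89 − 0.0683) − 1] = 47.32 / 32.18 = 1.471 mg/L.
Observed yield with endogenous decay: Y_obs = Y / (1 + k_d·θ_c) = 0.425 / (1 + 0.0683 × 11.6) = 0.425 / 1.792 = 0.2371 g VSS/g bCOD.
ΔS = 241 − 1.47 = 239.5 mg/L, so the substrate removal rate is 31100 × 239.5/1000 = 7449 kg bCOD/d.
So the net sludge growth is P_X = 0.2371 × 7449 = 1766 kg VSS/d.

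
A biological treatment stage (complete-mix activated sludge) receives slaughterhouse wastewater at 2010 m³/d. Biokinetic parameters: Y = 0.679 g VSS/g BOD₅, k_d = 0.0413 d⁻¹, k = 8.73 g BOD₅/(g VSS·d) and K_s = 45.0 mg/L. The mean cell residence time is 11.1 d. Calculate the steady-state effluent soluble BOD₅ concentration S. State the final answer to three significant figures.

S ≈ 1.02 mg/L

Effluent substrate depends only on kinetics and SRT: S = K_s(1 + k_d θ_c) / [θ_c(Yk − k_d) − 1] = 45.0 × (1 + 0.0413 × 11.1) / [11.1 × (0.679 × 8.73 − 0.0413) − 1] = 65.63 / 64.34 = 1.020 mg/L.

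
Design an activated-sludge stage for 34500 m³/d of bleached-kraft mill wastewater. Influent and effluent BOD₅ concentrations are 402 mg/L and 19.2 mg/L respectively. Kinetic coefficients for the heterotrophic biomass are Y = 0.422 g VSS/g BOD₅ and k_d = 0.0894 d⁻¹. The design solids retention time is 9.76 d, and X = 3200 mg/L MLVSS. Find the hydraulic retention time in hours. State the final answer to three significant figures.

τ ≈ 6.31 h

Rearranging the biomass balance for a CMAS with decay, V = Y·Q·ΔS·θ_c / [X·(1+k_d θ_c)] = 0.422 × 34500 × (402 − 19.2) × 9.76 / [3200 × (1 + 0.0894 × 9.76)] = 5.44×10^7 / 5992 = 9078 m³.
Hydraulic retention time τ = V/Q = 9078 / 34500 = 0.2631 d = 6.315 h.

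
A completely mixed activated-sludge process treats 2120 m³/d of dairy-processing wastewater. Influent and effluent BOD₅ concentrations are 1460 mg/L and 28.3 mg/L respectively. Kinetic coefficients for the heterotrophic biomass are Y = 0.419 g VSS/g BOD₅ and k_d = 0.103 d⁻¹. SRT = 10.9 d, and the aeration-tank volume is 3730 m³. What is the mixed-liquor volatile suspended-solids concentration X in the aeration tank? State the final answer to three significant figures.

X ≈ 1750 mg/L

Solving the biomass balance for X: X = Y Q (S₀−S) θ_c / [V (1+k_d θ_c)] = 0.419 × 2120 × (1460 − 28.3) × 10.9 / [3730 × (1 + 0.103 × 10.9)] = 1751 mg/L.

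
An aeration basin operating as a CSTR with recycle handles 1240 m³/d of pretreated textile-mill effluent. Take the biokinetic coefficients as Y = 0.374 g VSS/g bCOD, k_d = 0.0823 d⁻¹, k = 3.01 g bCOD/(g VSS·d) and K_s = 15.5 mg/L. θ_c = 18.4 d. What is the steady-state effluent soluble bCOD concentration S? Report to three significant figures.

S ≈ 2.14 mg/L

For a completely mixed reactor with recycle the Lawrence–McCarty relation gives S = K_s·(1 + k_d·θ_c) / [θ_c·(Y·k − k_d) − 1] = 15.5 × (1 + 0.0823 × 18.4) / [18.4 × (0.374 × 3.01 − 0.0823) − 1] = 38.97 / 18.20 = 2.141 mg/L.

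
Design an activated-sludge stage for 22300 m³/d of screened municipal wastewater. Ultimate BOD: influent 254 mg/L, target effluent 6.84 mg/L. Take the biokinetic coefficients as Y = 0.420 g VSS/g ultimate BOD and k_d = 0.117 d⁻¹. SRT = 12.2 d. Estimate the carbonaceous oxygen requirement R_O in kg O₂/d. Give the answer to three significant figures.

Y_obs = Y / (1 + k_d θ_c) = 0.420 / (1 + 0.117 × 12.2) = 0.420 / 2.427 = 0.1730.
Q·(S₀ − S) = 22300 × (254 − 6.84) × 10⁻³ = 5512 kg/d removed.
P_X = Y_obs·Q·(S₀ − S) = 0.1730 × 5512 = 953.7 kg VSS/d.
R_O = Q·ΔS − 1.42 P_X = 5512 − 1354 = 4157 kg O₂/d.

R_O ≈ 4160 kg O₂/d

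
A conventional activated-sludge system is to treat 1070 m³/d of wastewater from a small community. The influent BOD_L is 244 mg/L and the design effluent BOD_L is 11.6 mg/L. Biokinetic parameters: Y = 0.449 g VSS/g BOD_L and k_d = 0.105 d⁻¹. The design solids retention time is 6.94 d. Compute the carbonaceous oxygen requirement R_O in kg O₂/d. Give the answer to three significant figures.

Correct the yield for decay: Y_obs = Y/(1 + k_d θ_c) = 0.449 / (1 + 0.105 × 6.94) = 0.449 / 1.729 = 0.2597.
Q·(S₀ − S) = 1070 × (244 − 11.6) × 10⁻³ = 248.7 kg/d removed.
P_X = Y_obs·Q·(S₀ − S) = 0.2597 × 248.7 = 64.59 kg VSS/d.
R_O = Q·(S₀ − S) − 1.42·P_X = 248.7 − 1.42 × 64.59 = 157.0 kg O₂/d.

R_O ≈ 157 kg O₂/d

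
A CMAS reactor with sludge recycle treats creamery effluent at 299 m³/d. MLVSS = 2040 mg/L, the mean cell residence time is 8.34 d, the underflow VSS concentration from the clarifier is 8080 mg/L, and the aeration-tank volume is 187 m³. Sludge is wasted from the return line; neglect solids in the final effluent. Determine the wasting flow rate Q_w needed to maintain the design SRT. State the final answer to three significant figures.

Q_w ≈ 5.66 m³/d

Wasting from the return line (neglecting effluent solids): Q_w = V·X / (θ_c·X_r) = 187.0 × 2040 / (8.34 × 8080) = 5.661 m³/d.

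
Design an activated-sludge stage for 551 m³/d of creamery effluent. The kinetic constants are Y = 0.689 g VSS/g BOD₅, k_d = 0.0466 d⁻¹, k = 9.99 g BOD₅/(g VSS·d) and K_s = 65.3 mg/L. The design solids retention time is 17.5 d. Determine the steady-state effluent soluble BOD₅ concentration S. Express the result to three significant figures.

S ≈ 0.999 mg/L

For a completely mixed reactor with recycle the Lawrence–McCarty relation gives S = K_s·(1 + k_d·θ_c) / [θ_c·(Y·k − k_d) − 1] = 65.3 × (1 + 0.0466 × 17.5) / [17.5 × (0.689 × 9.99 − 0.0466) − 1] = 118.6 / 118.6 = 0.9993 mg/L.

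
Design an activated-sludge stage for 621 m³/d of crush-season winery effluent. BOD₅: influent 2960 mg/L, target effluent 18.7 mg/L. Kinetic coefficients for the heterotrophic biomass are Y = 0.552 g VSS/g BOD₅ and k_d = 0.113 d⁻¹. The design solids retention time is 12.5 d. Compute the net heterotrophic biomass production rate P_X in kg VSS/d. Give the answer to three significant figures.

The observed yield is Y_obs = Y/(1 + k_d·θ_c) = 0.552 / (1 + 0.113 × 12.5) = 0.552 / 2.413 = 0.2288 g VSS per g BOD₅ removed.
ΔS = 2960 − 18.7 = 2941 mg/L, so the substrate removal rate is 621 × 2941/1000 = 1827 kg BOD₅/d.
Biomass produced: P_X = Y_obs·Q·ΔS = 0.2288 × 1827 ≈ 417.9 kg VSS/d.

P_X ≈ 418 kg VSS/d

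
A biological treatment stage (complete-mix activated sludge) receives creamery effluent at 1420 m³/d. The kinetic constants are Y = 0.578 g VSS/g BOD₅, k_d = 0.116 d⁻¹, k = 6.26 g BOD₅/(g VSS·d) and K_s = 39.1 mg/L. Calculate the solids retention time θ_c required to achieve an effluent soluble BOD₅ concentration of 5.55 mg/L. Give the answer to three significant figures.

θ_c ≈ 3.00 d

From 1/θ_c = Y·k·S/(K_s + S) − k_d: Y·k·S/(K_s+S) = 0.578 × 6.26 × 5.55 / (39.1 + 5.55) = 0.4498 d⁻¹.
1/θ_c = 0.4498 − 0.116 = 0.3338 d⁻¹, so θ_c = 2.996 d.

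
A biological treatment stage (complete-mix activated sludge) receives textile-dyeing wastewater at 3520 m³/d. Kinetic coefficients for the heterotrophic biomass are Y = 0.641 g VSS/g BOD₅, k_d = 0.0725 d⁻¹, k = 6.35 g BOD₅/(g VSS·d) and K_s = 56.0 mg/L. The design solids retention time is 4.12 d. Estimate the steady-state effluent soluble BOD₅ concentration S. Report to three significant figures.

Effluent substrate depends only on kinetics and SRT: S = K_s(1 + k_d θ_c) / [θ_c(Yk − k_d) − 1] = 56.0 × (1 + 0.0725 × 4.12) / [4.12 × (0.641 × 6.35 − 0.0725) − 1] = 72.73 / 15.47 = 4.701 mg/L.

S ≈ 4.70 mg/L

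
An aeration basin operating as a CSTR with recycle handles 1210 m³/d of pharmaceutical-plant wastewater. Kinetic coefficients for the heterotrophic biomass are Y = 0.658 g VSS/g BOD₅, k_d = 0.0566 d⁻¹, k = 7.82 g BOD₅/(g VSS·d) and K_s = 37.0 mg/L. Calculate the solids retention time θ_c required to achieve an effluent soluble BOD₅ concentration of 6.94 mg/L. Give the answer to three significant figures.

θ_c ≈ 1.32 d

Specific growth rate at S = 6.94 mg/L: μ = YkS/(K_s+S) = 0.658·7.82·6.94/(37.0+6.94) = 0.8127 d⁻¹.
1/θ_c = 0.8127 − 0.0566 = 0.7561 d⁻¹, so θ_c = 1.323 d.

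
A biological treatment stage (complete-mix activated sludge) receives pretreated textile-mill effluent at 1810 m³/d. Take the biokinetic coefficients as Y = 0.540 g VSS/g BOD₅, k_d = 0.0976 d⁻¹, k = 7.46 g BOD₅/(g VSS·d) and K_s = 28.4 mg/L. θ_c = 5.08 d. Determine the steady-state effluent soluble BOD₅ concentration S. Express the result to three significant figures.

From the Monod/SRT balance for a CMAS, S = K_s·(1+k_d θ_c)/[θ_c·(Y k − k_d) − 1] = 28.4 × (1 + 0.0976 × 5.08) / [5.08 × (0.540 × 7.46 − 0.0976) − 1] = 42.48 / 18.97 = 2.240 mg/L.

S ≈ 2.24 mg/L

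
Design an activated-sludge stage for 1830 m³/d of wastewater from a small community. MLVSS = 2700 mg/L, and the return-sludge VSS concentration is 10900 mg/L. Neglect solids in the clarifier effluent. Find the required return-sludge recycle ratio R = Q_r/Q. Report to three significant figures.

Mass balance around the secondary clarifier (neglecting effluent solids): R = X / (X_r − X) = 2700 / (10900 − 2700) = 0.3293.

R ≈ 0.329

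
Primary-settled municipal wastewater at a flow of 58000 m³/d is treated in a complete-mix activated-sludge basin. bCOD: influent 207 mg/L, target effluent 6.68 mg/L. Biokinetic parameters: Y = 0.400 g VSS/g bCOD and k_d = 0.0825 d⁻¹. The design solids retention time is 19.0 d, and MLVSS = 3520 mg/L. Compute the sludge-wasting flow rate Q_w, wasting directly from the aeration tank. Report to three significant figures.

Q_w ≈ 514 m³/d

Steady-state biomass mass balance: V·X·(1 + k_d·θ_c) = Y·Q·(S₀ − S)·θ_c, so V = 0.400 × 58000 × (207 − 6.68) × 19.0 / [3520 × (1 + 0.0825 × 19.0)] = 8.83×10^7 / 9038 = 9770 m³.
With mixed-liquor wasting, θ_c = V/Q_w, so Q_w = V/θ_c = 9770/19.0 = 514.2 m³/d.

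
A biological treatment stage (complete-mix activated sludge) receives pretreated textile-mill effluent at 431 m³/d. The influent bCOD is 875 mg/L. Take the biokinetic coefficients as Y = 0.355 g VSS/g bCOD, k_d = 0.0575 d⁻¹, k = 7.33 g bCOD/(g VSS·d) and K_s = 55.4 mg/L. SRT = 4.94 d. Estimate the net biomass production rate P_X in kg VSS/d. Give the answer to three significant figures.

From the Monod/SRT balance for a CMAS, S = K_s·(1+k_d θ_c)/[θ_c·(Y k − k_d) − 1] = 55.4 × (1 + 0.0575 × 4.94) / [4.94 × (0.355 × 7.33 − 0.0575) − 1] = 71.14 / 11.57 = 6.148 mg/L.
Observed yield with endogenous decay: Y_obs = Y / (1 + k_d·θ_c) = 0.355 / (1 + 0.0575 × 4.94) = 0.355 / 1.284 = 0.2765 g VSS/g bCOD.
Q·(S₀ − S) = 431 × (875 − 6.15) × 10⁻³ = 374.5 kg/d removed.
So the net sludge growth is P_X = 0.2765 × 374.5 = 103.5 kg VSS/d.

P_X ≈ 104 kg VSS/d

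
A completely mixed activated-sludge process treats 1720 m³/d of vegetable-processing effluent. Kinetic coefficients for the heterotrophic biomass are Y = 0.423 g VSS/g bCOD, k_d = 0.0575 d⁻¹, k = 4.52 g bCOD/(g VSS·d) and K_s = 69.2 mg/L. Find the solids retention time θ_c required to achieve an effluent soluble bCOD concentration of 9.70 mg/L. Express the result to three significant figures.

θ_c ≈ 5.63 d

At the target effluent, Y k S/(K_s+S) = 0.423×4.52×9.70/78.90 = 0.2351 d⁻¹.
Then 1/θ_c = μ − k_d = 0.2351 − 0.0575 = 0.1776 d⁻¹, giving θ_c = 5.632 d.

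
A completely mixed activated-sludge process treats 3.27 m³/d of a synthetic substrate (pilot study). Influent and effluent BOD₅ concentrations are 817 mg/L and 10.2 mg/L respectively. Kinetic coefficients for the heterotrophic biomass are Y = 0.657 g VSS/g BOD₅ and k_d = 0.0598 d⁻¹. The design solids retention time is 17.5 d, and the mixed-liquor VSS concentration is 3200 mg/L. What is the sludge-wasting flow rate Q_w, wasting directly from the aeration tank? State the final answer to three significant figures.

Rearranging the biomass balance for a CMAS with decay, V = Y·Q·ΔS·θ_c / [X·(1+k_d θ_c)] = 0.657 × 3.27 × (817 − 10.2) × 17.5 / [3200 × (1 + 0.0598 × 17.5)] = 3.03×10^4 / 6549 = 4.632 m³.
With mixed-liquor wasting, θ_c = V/Q_w, so Q_w = V/θ_c = 4.632/17.5 = 0.2647 m³/d.

Q_w ≈ 0.265 m³/d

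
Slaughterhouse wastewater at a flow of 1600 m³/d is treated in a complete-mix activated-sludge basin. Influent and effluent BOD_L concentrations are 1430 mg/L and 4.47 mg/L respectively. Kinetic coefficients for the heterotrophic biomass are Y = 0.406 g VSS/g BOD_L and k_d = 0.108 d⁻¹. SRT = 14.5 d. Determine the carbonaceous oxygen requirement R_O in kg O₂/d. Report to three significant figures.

Correct the yield for decay: Y_obs = Y/(1 + k_d θ_c) = 0.406 / (1 + 0.108 × 14.5) = 0.406 / 2.566 = 0.1582.
ΔS = 1430 − 4.47 = 1426 mg/L, so the substrate removal rate is 1600 × 1426/1000 = 2281 kg BOD_L/d.
Net sludge production P_X = 0.1582 × 2281 = 360.9 kg VSS/d.
Carbonaceous O₂ demand = substrate oxidised − cell-mass equivalent = 2281 − 1.42 × 360.9 = 1768 kg O₂/d.

R_O ≈ 1770 kg O₂/d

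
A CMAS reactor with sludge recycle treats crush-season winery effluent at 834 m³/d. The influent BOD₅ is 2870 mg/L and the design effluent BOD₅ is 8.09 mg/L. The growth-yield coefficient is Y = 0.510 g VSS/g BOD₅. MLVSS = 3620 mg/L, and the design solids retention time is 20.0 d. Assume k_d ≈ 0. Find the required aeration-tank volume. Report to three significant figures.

V ≈ 6730 m³

Biomass mass balance (decay neglected): V·X = Y·Q·(S₀ − S)·θ_c, so V = 0.510 × 834 × (2870 − 8.09) × 20.0 / 3620 = 6725 m³.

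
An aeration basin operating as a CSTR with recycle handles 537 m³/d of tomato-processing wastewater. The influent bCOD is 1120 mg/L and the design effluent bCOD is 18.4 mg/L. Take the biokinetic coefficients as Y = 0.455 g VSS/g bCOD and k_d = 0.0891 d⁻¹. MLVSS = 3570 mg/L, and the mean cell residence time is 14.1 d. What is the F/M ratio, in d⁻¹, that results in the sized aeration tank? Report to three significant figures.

F/M ≈ 0.358 d⁻¹

Rearranging the biomass balance for a CMAS with decay, V = Y·Q·ΔS·θ_c / [X·(1+k_d θ_c)] = 0.455 × 537 × (1120 − 18.4) × 14.1 / [3570 × (1 + 0.0891 × 14.1)] = 3.8×10^6 / 8055 = 471.2 m³.
Food-to-microorganism ratio F/M = Q S₀ / (V X) = 537 × 1120 / (471.2 × 3570) = 0.3576 d⁻¹.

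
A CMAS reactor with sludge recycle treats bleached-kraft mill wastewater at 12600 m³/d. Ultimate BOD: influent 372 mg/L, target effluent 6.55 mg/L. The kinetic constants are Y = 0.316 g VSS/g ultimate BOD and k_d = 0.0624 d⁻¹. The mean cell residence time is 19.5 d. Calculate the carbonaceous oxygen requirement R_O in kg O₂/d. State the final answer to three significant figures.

Y_obs = Y / (1 + k_d θ_c) = 0.316 / (1 + 0.0624 × 19.5) = 0.316 / 2.217 = 0.1425.
Substrate removed = Q·(S₀ − S) = 12600 m³/d × (372 − 6.55) g/m³ = 4.6×10^6 g/d = 4605 kg/d.
Net sludge production P_X = 0.1425 × 4605 = 656.4 kg VSS/d.
R_O = Q·ΔS − 1.42 P_X = 4605 − 932.1 = 3673 kg O₂/d.

R_O ≈ 3670 kg O₂/d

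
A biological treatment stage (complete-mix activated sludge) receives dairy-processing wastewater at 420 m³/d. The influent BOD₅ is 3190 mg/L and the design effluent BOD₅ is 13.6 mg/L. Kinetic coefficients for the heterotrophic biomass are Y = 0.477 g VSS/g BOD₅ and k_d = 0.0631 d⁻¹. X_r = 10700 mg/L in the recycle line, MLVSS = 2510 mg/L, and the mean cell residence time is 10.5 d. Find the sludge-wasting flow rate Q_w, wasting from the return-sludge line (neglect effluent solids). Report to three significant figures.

Q_w ≈ 35.8 m³/d

Steady-state biomass mass balance: V·X·(1 + k_d·θ_c) = Y·Q·(S₀ − S)·θ_c, so V = 0.477 × 420 × (3190 − 13.6) × 10.5 / [2510 × (1 + 0.0631 × 10.5)] = 6.68×10^6 / 4173 = 1601 m³.
θ_c = V·X/(Q_w·X_r) when wasting from the recycle, so Q_w = V·X/(θ_c·X_r) = 1601 × 2510 / (10.5 × 10700) = 35.77 m³/d.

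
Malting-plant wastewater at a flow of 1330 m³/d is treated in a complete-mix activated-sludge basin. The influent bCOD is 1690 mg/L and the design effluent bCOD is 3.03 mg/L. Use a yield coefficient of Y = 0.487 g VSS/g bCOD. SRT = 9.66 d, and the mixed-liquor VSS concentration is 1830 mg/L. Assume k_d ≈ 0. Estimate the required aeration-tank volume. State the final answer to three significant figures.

V ≈ 5770 m³

V·X = Y·Q·ΔS·θ_c gives V = 0.487 × 1330 × (1690 − 3.03) × 9.66 / 1830 = 5768 m³.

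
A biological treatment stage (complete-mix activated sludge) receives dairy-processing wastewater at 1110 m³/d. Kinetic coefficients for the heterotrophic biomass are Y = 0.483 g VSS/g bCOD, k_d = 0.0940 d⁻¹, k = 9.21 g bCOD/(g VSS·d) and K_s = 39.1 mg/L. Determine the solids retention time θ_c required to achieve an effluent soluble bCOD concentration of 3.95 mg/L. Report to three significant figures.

Specific growth rate at S = 3.95 mg/L: μ = YkS/(K_s+S) = 0.483·9.21·3.95/(39.1+3.95) = 0.4082 d⁻¹.
1/θ_c = 0.4082 − 0.0940 = 0.3142 d⁻¹, so θ_c = 3.183 d.

θ_c ≈ 3.18 d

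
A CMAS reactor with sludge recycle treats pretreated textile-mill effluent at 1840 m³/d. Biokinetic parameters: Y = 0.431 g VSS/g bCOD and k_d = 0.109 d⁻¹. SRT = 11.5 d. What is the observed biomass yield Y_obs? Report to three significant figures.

Y_obs = Y / (1 + k_d θ_c) = 0.431 / (1 + 0.109 × 11.5) = 0.431 / 2.253 = 0.1913.

Y_obs ≈ 0.191 g VSS/g bCOD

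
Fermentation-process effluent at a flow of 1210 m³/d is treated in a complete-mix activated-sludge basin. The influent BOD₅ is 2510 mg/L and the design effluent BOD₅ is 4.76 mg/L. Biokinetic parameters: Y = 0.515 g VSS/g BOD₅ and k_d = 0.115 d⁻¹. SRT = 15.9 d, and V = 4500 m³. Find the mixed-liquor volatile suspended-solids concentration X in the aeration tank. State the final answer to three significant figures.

Solving the biomass balance for X: X = Y Q (S₀−S) θ_c / [V (1+k_d θ_c)] = 0.515 × 1210 × (2510 − 4.76) × 15.9 / [4500 × (1 + 0.115 × 15.9)] = 1950 mg/L.

X ≈ 1950 mg/L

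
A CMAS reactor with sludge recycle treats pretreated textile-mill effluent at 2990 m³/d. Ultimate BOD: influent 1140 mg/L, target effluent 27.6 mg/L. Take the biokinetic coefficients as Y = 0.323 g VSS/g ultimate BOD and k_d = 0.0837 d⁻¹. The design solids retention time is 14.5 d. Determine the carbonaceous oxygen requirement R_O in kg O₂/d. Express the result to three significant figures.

Correct the yield for decay: Y_obs = Y/(1 + k_d θ_c) = 0.323 / (1 + 0.0837 × 14.5) = 0.323 / 2.214 = 0.1459.
Q·(S₀ − S) = 2990 × (1140 − 27.6) × 10⁻³ = 3326 kg/d removed.
Net sludge production P_X = 0.1459 × 3326 = 485.3 kg VSS/d.
Carbonaceous O₂ demand = substrate oxidised − cell-mass equivalent = 3326 − 1.42 × 485.3 = 2637 kg O₂/d.

R_O ≈ 2640 kg O₂/d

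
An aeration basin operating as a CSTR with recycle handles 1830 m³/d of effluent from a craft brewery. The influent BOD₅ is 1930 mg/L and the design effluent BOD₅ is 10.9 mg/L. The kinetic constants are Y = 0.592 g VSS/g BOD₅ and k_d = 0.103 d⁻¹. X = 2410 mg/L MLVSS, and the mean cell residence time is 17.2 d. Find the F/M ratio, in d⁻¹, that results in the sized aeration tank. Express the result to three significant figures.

Steady-state biomass mass balance: V·X·(1 + k_d·θ_c) = Y·Q·(S₀ − S)·θ_c, so V = 0.592 × 1830 × (1930 − 10.9) × 17.2 / [2410 × (1 + 0.103 × 17.2)] = 3.58×10^7 / 6680 = 5354 m³.
Food-to-microorganism ratio F/M = Q S₀ / (V X) = 1830 × 1930 / (5354 × 2410) = 0.2737 d⁻¹.

F/M ≈ 0.274 d⁻¹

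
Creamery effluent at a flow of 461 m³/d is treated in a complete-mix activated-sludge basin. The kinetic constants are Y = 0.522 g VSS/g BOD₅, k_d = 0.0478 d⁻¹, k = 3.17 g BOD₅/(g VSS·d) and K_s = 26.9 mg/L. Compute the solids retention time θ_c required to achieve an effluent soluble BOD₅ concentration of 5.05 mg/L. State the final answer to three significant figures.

From 1/θ_c = Y·k·S/(K_s + S) − k_d: Y·k·S/(K_s+S) = 0.522 × 3.17 × 5.05 / (26.9 + 5.05) = 0.2615 d⁻¹.
Then 1/θ_c = μ − k_d = 0.2615 − 0.0478 = 0.2137 d⁻¹, giving θ_c = 4.678 d.

θ_c ≈ 4.68 d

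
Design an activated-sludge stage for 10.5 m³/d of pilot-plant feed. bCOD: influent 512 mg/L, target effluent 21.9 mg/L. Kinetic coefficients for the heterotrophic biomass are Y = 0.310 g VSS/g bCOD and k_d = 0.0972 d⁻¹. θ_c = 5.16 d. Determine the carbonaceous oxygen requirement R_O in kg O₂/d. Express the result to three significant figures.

R_O ≈ 3.64 kg O₂/d

Observed yield with endogenous decay: Y_obs = Y / (1 + k_d·θ_c) = 0.310 / (1 + 0.0972 × 5.16) = 0.310 / 1.502 = 0.2065 g VSS/g bCOD.
Substrate removed = Q·(S₀ − S) = 10.5 m³/d × (512 − 21.9) g/m³ = 5.15×10^3 g/d = 5.146 kg/d.
Biomass synthesised: P_X = Y_obs × 5.146 = 1.062 kg VSS/d.
Carbonaceous O₂ demand = substrate oxidised − cell-mass equivalent = 5.146 − 1.42 × 1.062 = 3.637 kg O₂/d.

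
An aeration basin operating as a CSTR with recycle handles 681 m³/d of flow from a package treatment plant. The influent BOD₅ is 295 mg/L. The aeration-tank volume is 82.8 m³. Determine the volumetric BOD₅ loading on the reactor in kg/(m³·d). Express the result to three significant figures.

L_v ≈ 2.43 kg BOD₅/(m³·d)

L_v = Q S₀ / V = 681 × 295 × 10⁻³ / 82.80 = 2.426 kg/(m³·d).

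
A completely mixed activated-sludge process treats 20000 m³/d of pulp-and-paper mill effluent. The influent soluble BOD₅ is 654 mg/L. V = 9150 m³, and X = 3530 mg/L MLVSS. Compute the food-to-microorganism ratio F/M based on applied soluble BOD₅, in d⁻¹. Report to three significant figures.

F/M ≈ 0.405 d⁻¹

F/M = Q·S₀ / (V·X) = 20000 × 654 / (9150 × 3530) = 0.4050 g soluble BOD₅·(g VSS·d)⁻¹.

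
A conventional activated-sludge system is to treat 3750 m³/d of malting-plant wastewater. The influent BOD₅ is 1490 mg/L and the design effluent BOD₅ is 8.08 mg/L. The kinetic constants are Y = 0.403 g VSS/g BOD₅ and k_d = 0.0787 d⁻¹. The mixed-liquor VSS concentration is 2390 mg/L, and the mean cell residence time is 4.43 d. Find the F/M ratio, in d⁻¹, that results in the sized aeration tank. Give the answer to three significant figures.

F/M ≈ 0.760 d⁻¹

Steady-state biomass mass balance: V·X·(1 + k_d·θ_c) = Y·Q·(S₀ − S)·θ_c, so V = 0.403 × 3750 × (1490 − 8.08) × 4.43 / [2390 × (1 + 0.0787 × 4.43)] = 9.92×10^6 / 3223 = 3078 m³.
Food-to-microorganism ratio F/M = Q S₀ / (V X) = 3750 × 1490 / (3078 × 2390) = 0.7595 d⁻¹.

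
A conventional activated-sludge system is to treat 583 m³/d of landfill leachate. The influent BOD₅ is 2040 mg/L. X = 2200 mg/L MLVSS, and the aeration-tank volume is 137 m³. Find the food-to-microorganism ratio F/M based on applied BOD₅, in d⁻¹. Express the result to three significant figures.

F/M ≈ 3.95 d⁻¹

F/M = Q·S₀ / (V·X) = 583 × 2040 / (137.0 × 2200) = 3.946 g BOD₅·(g VSS·d)⁻¹.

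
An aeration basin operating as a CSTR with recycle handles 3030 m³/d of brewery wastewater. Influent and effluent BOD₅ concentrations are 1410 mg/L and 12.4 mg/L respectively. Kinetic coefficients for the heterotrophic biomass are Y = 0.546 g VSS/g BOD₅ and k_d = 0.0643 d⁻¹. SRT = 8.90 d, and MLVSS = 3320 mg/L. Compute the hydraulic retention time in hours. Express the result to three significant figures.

From the SRT design equation V = Y Q (S₀−S) θ_c / [X (1 + k_d θ_c)] = 0.546 × 3030 × (1410 − 12.4) × 8.90 / [3320 × (1 + 0.0643 × 8.90)] = 2.06×10^7 / 5220 = 3942 m³.
HRT = V/Q = 3942 m³ / 3030 m³·d⁻¹ = 1.301 d × 24 = 31.23 h.

τ ≈ 31.2 h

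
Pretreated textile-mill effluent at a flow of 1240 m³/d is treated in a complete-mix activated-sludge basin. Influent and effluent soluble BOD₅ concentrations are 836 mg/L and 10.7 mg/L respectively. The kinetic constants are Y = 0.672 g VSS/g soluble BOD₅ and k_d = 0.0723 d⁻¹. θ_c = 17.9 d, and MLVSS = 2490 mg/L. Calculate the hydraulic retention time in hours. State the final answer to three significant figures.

τ ≈ 41.7 h

Steady-state biomass mass balance: V·X·(1 + k_d·θ_c) = Y·Q·(S₀ − S)·θ_c, so V = 0.672 × 1240 × (836 − 10.7) × 17.9 / [2490 × (1 + 0.0723 × 17.9)] = 1.23×10^7 / 5712 = 2155 m³.
HRT = V/Q = 2155 m³ / 1240 m³·d⁻¹ = 1.738 d × 24 = 41.71 h.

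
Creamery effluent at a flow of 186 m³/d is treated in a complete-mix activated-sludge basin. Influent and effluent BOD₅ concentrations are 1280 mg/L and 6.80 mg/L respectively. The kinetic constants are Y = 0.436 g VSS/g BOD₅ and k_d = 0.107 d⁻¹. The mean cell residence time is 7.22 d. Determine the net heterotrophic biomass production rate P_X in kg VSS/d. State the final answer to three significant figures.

Correct the yield for decay: Y_obs = Y/(1 + k_d θ_c) = 0.436 / (1 + 0.107 × 7.22) = 0.436 / 1.773 = 0.2460.
Substrate removed = Q·(S₀ − S) = 186 m³/d × (1280 − 6.80) g/m³ = 2.37×10^5 g/d = 236.8 kg/d.
P_X = Y_obs · Q(S₀ − S) = 0.2460 × 236.8 = 58.25 kg VSS/d.

P_X ≈ 58.3 kg VSS/d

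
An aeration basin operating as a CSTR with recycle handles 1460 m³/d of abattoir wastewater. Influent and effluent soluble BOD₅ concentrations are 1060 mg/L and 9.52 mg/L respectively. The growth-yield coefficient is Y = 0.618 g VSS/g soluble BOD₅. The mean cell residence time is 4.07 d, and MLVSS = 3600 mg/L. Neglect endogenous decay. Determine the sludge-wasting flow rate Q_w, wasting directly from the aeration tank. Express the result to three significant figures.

Q_w ≈ 263 m³/d

With k_d = 0 the design equation reduces to V = Y Q (S₀−S) θ_c / X = 0.618 × 1460 × (1060 − 9.52) × 4.07 / 3600 = 1072 m³.
With mixed-liquor wasting, θ_c = V/Q_w, so Q_w = V/θ_c = 1072/4.07 = 263.3 m³/d.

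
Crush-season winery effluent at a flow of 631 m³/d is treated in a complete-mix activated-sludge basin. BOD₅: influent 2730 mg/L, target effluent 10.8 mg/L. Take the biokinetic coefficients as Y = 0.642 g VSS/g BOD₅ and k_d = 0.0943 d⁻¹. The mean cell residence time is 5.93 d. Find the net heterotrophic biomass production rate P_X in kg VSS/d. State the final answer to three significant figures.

P_X ≈ 706 kg VSS/d

The observed yield is Y_obs = Y/(1 + k_d·θ_c) = 0.642 / (1 + 0.0943 × 5.93) = 0.642 / 1.559 = 0.4117 g VSS per g BOD₅ removed.
Mass of BOD₅ removed per day: Q(S₀ − S) = 631 × 2719 g/m³ = 1716 kg/d.
P_X = Y_obs · Q(S₀ − S) = 0.4117 × 1716 = 706.5 kg VSS/d.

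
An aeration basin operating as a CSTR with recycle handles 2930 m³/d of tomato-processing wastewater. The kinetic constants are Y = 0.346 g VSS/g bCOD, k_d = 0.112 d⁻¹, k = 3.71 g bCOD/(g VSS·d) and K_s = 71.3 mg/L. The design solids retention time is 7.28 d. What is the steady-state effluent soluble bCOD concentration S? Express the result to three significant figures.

Effluent substrate depends only on kinetics and SRT: S = K_s(1 + k_d θ_c) / [θ_c(Yk − k_d) − 1] = 71.3 × (1 + 0.112 × 7.28) / [7.28 × (0.346 × 3.71 − 0.112) − 1] = 129.4 / 7.530 = 17.19 mg/L.

S ≈ 17.2 mg/L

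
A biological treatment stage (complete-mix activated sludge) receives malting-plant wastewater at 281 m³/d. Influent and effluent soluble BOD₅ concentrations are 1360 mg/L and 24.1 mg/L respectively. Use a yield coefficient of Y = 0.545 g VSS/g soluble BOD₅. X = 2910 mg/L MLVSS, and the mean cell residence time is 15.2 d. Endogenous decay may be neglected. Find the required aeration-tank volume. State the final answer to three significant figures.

Biomass mass balance (decay neglected): V·X = Y·Q·(S₀ − S)·θ_c, so V = 0.545 × 281 × (1360 − 24.1) × 15.2 / 2910 = 1069 m³.

V ≈ 1070 m³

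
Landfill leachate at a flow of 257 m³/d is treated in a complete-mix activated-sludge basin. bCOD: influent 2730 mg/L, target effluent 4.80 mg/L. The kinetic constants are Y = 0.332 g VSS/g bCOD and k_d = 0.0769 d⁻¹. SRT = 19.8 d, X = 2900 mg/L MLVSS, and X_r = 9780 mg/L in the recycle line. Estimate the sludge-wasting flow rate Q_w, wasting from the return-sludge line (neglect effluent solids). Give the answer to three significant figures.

Steady-state biomass mass balance: V·X·(1 + k_d·θ_c) = Y·Q·(S₀ − S)·θ_c, so V = 0.332 × 257 × (2730 − 4.80) × 19.8 / [2900 × (1 + 0.0769 × 19.8)] = 4.6×10^6 / 7316 = 629.3 m³.
Q_w = (V·X)/(θ_c X_r) = 629.3 × 2900 / (19.8 × 9780) = 9.425 m³/d.

Q_w ≈ 9.42 m³/d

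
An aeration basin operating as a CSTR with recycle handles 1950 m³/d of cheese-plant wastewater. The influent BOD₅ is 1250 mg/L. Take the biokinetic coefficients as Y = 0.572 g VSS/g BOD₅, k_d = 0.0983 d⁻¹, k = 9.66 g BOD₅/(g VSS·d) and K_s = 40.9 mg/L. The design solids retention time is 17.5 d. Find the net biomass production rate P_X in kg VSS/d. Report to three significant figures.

Effluent substrate depends only on kinetics and SRT: S = K_s(1 + k_d θ_c) / [θ_c(Yk − k_d) − 1] = 40.9 × (1 + 0.0983 × 17.5) / [17.5 × (0.572 × 9.66 − 0.0983) − 1] = 111.3 / 93.98 = 1.184 mg/L.
Correct the yield for decay: Y_obs = Y/(1 + k_d θ_c) = 0.572 / (1 + 0.0983 × 17.5) = 0.572 / 2.720 = 0.2103.
Substrate removed = Q·(S₀ − S) = 1950 m³/d × (1250 − 1.18) g/m³ = 2.44×10^6 g/d = 2435 kg/d.
Net biomass production P_X = Y_obs × Q·(S₀ − S) = 0.2103 × 2435 = 512.1 kg VSS/d.

P_X ≈ 512 kg VSS/d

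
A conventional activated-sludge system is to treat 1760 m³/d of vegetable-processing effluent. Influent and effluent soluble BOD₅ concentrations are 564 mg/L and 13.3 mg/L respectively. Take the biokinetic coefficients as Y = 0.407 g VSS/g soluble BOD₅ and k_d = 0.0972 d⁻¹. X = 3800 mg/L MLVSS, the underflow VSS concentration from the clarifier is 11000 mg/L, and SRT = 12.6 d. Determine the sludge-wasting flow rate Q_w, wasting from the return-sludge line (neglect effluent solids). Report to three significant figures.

From the SRT design equation V = Y Q (S₀−S) θ_c / [X (1 + k_d θ_c)] = 0.407 × 1760 × (564 − 13.3) × 12.6 / [3800 × (1 + 0.0972 × 12.6)] = 4.97×10^6 / 8454 = 587.9 m³.
Wasting from the return line (neglecting effluent solids): Q_w = V·X / (θ_c·X_r) = 587.9 × 3800 / (12.6 × 11000) = 16.12 m³/d.

Q_w ≈ 16.1 m³/d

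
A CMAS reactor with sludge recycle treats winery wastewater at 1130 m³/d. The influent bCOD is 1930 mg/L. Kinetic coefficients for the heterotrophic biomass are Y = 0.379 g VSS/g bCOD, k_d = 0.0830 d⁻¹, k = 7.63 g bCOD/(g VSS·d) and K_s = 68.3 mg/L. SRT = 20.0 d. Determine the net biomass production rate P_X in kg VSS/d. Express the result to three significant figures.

P_X ≈ 310 kg VSS/d

From the Monod/SRT balance for a CMAS, S = K_s·(1+k_d θ_c)/[θ_c·(Y k − k_d) − 1] = 68.3 × (1 + 0.0830 × 20.0) / [20.0 × (0.379 × 7.63 − 0.0830) − 1] = 181.7 / 55.18 = 3.293 mg/L.
Correct the yield for decay: Y_obs = Y/(1 + k_d θ_c) = 0.379 / (1 + 0.0830 × 20.0) = 0.379 / 2.660 = 0.1425.
ΔS = 1930 − 3.29 = 1927 mg/L, so the substrate removal rate is 1130 × 1927/1000 = 2177 kg bCOD/d.
So the net sludge growth is P_X = 0.1425 × 2177 = 310.2 kg VSS/d.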